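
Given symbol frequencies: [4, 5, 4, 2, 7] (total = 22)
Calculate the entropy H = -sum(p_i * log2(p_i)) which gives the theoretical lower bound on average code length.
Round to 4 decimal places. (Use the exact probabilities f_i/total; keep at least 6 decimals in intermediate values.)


Per-symbol terms -p_i * log2(p_i) with p_i = f_i/22:
  p = 4/22 = 0.181818: log2(p) = -2.459432, -p*log2(p) = 0.447169
  p = 5/22 = 0.227273: log2(p) = -2.137504, -p*log2(p) = 0.485796
  p = 4/22 = 0.181818: log2(p) = -2.459432, -p*log2(p) = 0.447169
  p = 2/22 = 0.090909: log2(p) = -3.459432, -p*log2(p) = 0.314494
  p = 7/22 = 0.318182: log2(p) = -1.652077, -p*log2(p) = 0.525661
H = 0.447169 + 0.485796 + 0.447169 + 0.314494 + 0.525661 = 2.220289

H = 2.2203 bits/symbol


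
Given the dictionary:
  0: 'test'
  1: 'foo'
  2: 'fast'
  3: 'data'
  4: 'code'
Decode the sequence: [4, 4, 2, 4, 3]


Look up each index in the dictionary:
  4 -> 'code'
  4 -> 'code'
  2 -> 'fast'
  4 -> 'code'
  3 -> 'data'

Decoded: "code code fast code data"


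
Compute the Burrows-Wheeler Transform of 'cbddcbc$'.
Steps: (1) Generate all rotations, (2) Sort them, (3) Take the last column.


Rotations (sorted):
  0: $cbddcbc -> last char: c
  1: bc$cbddc -> last char: c
  2: bddcbc$c -> last char: c
  3: c$cbddcb -> last char: b
  4: cbc$cbdd -> last char: d
  5: cbddcbc$ -> last char: $
  6: dcbc$cbd -> last char: d
  7: ddcbc$cb -> last char: b


BWT = cccbd$db


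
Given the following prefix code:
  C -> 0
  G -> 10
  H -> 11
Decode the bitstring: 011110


Decoding step by step:
Bits 0 -> C
Bits 11 -> H
Bits 11 -> H
Bits 0 -> C


Decoded message: CHHC


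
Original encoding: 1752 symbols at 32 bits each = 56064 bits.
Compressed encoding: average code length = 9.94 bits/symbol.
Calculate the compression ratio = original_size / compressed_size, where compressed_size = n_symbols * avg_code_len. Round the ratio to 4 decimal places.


original_size = n_symbols * orig_bits = 1752 * 32 = 56064 bits
compressed_size = n_symbols * avg_code_len = 1752 * 9.94 = 17414.88 bits
ratio = original_size / compressed_size = 56064 / 17414.88 = 3.2193

Compression ratio = 3.2193


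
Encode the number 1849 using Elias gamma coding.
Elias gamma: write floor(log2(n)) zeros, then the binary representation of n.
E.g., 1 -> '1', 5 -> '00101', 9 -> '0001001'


num_bits = floor(log2(1849)) + 1 = 11
leading_zeros = num_bits - 1 = 10
binary(1849) = 11100111001

Elias gamma(1849) = '0000000000' + '11100111001' = 000000000011100111001 (21 bits)


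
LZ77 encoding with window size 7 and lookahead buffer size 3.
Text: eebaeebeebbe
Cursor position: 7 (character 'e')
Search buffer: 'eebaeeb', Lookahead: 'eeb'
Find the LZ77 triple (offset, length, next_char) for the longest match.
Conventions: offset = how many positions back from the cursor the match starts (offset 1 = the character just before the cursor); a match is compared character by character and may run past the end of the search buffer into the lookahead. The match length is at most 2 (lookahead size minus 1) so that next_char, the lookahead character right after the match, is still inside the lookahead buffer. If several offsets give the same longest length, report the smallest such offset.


Try each offset into the search buffer:
  offset=1 (pos 6, char 'b'): match length 0
  offset=2 (pos 5, char 'e'): match length 1
  offset=3 (pos 4, char 'e'): match length 2
  offset=4 (pos 3, char 'a'): match length 0
  offset=5 (pos 2, char 'b'): match length 0
  offset=6 (pos 1, char 'e'): match length 1
  offset=7 (pos 0, char 'e'): match length 2
Longest match has length 2, found at offsets 3, 7; take the smallest, offset 3.
next_char = character at position 7 + 2 = 9 -> 'b'

Best match: offset=3, length=2 (matching 'ee' starting at position 4)
LZ77 triple: (3, 2, 'b')


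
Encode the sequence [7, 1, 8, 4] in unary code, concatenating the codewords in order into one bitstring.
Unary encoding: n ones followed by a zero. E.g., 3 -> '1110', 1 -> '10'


Encode each number as n ones followed by a terminating 0:
  7 -> 11111110 (8 bits)
  1 -> 10 (2 bits)
  8 -> 111111110 (9 bits)
  4 -> 11110 (5 bits)
Total length = 8 + 2 + 9 + 5 = 24 bits.

Unary([7, 1, 8, 4]) = 111111101011111111011110 (24 bits)


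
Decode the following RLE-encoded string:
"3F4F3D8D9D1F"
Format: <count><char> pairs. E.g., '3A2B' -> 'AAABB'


Expanding each <count><char> pair:
  3F -> 'FFF'
  4F -> 'FFFF'
  3D -> 'DDD'
  8D -> 'DDDDDDDD'
  9D -> 'DDDDDDDDD'
  1F -> 'F'

Decoded = FFFFFFFDDDDDDDDDDDDDDDDDDDDF


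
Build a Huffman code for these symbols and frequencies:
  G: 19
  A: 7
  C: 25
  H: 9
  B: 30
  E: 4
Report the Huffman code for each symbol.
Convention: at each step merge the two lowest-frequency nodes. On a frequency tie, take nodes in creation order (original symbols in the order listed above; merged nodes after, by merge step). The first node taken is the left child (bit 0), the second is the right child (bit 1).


Huffman tree construction:
Step 1: Merge E(4) + A(7) = 11
Step 2: Merge H(9) + (E+A)(11) = 20
Step 3: Merge G(19) + (H+(E+A))(20) = 39
Step 4: Merge C(25) + B(30) = 55
Step 5: Merge (G+(H+(E+A)))(39) + (C+B)(55) = 94
Read each symbol's code off the tree from the root (left child = 0, right child = 1).

Codes:
  G: 00 (length 2)
  A: 0111 (length 4)
  C: 10 (length 2)
  H: 010 (length 3)
  B: 11 (length 2)
  E: 0110 (length 4)
Average code length: 219/94 = 2.3298 bits/symbol


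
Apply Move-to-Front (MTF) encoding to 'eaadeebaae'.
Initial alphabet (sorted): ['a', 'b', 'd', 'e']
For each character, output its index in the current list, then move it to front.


MTF encoding:
'e': index 3 in ['a', 'b', 'd', 'e'] -> ['e', 'a', 'b', 'd']
'a': index 1 in ['e', 'a', 'b', 'd'] -> ['a', 'e', 'b', 'd']
'a': index 0 in ['a', 'e', 'b', 'd'] -> ['a', 'e', 'b', 'd']
'd': index 3 in ['a', 'e', 'b', 'd'] -> ['d', 'a', 'e', 'b']
'e': index 2 in ['d', 'a', 'e', 'b'] -> ['e', 'd', 'a', 'b']
'e': index 0 in ['e', 'd', 'a', 'b'] -> ['e', 'd', 'a', 'b']
'b': index 3 in ['e', 'd', 'a', 'b'] -> ['b', 'e', 'd', 'a']
'a': index 3 in ['b', 'e', 'd', 'a'] -> ['a', 'b', 'e', 'd']
'a': index 0 in ['a', 'b', 'e', 'd'] -> ['a', 'b', 'e', 'd']
'e': index 2 in ['a', 'b', 'e', 'd'] -> ['e', 'a', 'b', 'd']


Output: [3, 1, 0, 3, 2, 0, 3, 3, 0, 2]


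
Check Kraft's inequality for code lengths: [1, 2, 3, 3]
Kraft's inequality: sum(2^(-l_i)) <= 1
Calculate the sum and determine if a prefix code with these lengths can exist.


Sum = 2^(-1) + 2^(-2) + 2^(-3) + 2^(-3)
    = 0.5 + 0.25 + 0.125 + 0.125
    = 8/8 = 1.0
Since 1.0 <= 1, Kraft's inequality IS satisfied.
A prefix code with these lengths CAN exist.

Kraft sum = 1.0. Satisfied.


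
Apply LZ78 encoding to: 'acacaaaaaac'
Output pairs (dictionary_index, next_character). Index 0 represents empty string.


LZ78 encoding steps:
Dictionary: {0: ''}
Step 1: w='' (idx 0), next='a' -> output (0, 'a'), add 'a' as idx 1
Step 2: w='' (idx 0), next='c' -> output (0, 'c'), add 'c' as idx 2
Step 3: w='a' (idx 1), next='c' -> output (1, 'c'), add 'ac' as idx 3
Step 4: w='a' (idx 1), next='a' -> output (1, 'a'), add 'aa' as idx 4
Step 5: w='aa' (idx 4), next='a' -> output (4, 'a'), add 'aaa' as idx 5
Step 6: w='ac' (idx 3), end of input -> output (3, '')


Encoded: [(0, 'a'), (0, 'c'), (1, 'c'), (1, 'a'), (4, 'a'), (3, '')]


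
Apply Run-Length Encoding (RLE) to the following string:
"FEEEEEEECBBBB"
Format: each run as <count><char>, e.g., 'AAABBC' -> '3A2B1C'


Scanning runs left to right:
  i=0: run of 'F' x 1 -> '1F'
  i=1: run of 'E' x 7 -> '7E'
  i=8: run of 'C' x 1 -> '1C'
  i=9: run of 'B' x 4 -> '4B'

RLE = 1F7E1C4B


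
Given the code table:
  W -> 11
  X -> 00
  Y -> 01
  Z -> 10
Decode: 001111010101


Decoding:
00 -> X
11 -> W
11 -> W
01 -> Y
01 -> Y
01 -> Y


Result: XWWYYY


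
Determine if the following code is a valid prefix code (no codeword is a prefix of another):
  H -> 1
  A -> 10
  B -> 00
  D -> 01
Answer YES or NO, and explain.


Checking each pair (does one codeword prefix another?):
  H='1' vs A='10': prefix -- VIOLATION

NO -- this is NOT a valid prefix code. H (1) is a prefix of A (10).


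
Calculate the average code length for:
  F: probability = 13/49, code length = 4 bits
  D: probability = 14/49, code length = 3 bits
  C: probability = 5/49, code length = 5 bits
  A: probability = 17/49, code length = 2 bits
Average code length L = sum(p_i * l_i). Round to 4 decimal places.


Weighted contributions p_i * l_i:
  F: (13/49) * 4 = 52/49
  D: (14/49) * 3 = 42/49
  C: (5/49) * 5 = 25/49
  A: (17/49) * 2 = 34/49
Sum = (52 + 42 + 25 + 34)/49 = 153/49

L = 153/49 = 3.1224 bits/symbol


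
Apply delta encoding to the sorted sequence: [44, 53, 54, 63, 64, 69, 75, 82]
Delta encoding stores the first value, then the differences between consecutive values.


First value: 44
Deltas:
  53 - 44 = 9
  54 - 53 = 1
  63 - 54 = 9
  64 - 63 = 1
  69 - 64 = 5
  75 - 69 = 6
  82 - 75 = 7


Delta encoded: [44, 9, 1, 9, 1, 5, 6, 7]


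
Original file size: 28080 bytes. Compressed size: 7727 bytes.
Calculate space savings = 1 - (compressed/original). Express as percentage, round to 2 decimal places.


ratio = compressed/original = 7727/28080 = 0.275178
savings = 1 - ratio = 1 - 0.275178 = 0.724822
as a percentage: 0.724822 * 100 = 72.48%

Space savings = 1 - 7727/28080 = 72.48%


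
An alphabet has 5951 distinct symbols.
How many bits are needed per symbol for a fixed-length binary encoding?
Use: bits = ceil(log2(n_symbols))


log2(5951) = 12.5389
Bracket: 2^12 = 4096 < 5951 <= 2^13 = 8192
So ceil(log2(5951)) = 13

bits = ceil(log2(5951)) = ceil(12.5389) = 13 bits


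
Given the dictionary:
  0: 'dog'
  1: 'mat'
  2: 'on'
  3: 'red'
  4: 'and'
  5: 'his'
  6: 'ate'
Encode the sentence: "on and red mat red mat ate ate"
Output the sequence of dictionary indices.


Look up each word in the dictionary:
  'on' -> 2
  'and' -> 4
  'red' -> 3
  'mat' -> 1
  'red' -> 3
  'mat' -> 1
  'ate' -> 6
  'ate' -> 6

Encoded: [2, 4, 3, 1, 3, 1, 6, 6]


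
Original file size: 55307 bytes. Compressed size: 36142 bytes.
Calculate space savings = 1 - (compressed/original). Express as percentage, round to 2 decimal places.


ratio = compressed/original = 36142/55307 = 0.65348
savings = 1 - ratio = 1 - 0.65348 = 0.34652
as a percentage: 0.34652 * 100 = 34.65%

Space savings = 1 - 36142/55307 = 34.65%


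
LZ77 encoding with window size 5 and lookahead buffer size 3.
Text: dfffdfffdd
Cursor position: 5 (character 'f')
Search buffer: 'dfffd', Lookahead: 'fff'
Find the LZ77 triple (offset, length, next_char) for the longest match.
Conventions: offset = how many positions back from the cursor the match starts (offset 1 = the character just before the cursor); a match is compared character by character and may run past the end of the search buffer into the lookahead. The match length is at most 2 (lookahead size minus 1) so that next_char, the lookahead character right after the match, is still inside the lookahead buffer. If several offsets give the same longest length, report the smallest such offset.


Try each offset into the search buffer:
  offset=1 (pos 4, char 'd'): match length 0
  offset=2 (pos 3, char 'f'): match length 1
  offset=3 (pos 2, char 'f'): match length 2
  offset=4 (pos 1, char 'f'): match length 2
  offset=5 (pos 0, char 'd'): match length 0
Longest match has length 2, found at offsets 3, 4; take the smallest, offset 3.
next_char = character at position 5 + 2 = 7 -> 'f'

Best match: offset=3, length=2 (matching 'ff' starting at position 2)
LZ77 triple: (3, 2, 'f')


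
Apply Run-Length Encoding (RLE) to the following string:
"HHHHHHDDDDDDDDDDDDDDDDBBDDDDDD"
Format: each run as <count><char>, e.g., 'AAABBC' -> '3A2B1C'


Scanning runs left to right:
  i=0: run of 'H' x 6 -> '6H'
  i=6: run of 'D' x 16 -> '16D'
  i=22: run of 'B' x 2 -> '2B'
  i=24: run of 'D' x 6 -> '6D'

RLE = 6H16D2B6D


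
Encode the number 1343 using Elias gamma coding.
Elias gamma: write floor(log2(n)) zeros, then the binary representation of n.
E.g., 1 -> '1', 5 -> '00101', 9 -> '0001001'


num_bits = floor(log2(1343)) + 1 = 11
leading_zeros = num_bits - 1 = 10
binary(1343) = 10100111111

Elias gamma(1343) = '0000000000' + '10100111111' = 000000000010100111111 (21 bits)


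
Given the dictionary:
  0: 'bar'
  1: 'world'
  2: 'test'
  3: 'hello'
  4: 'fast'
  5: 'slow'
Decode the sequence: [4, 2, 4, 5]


Look up each index in the dictionary:
  4 -> 'fast'
  2 -> 'test'
  4 -> 'fast'
  5 -> 'slow'

Decoded: "fast test fast slow"


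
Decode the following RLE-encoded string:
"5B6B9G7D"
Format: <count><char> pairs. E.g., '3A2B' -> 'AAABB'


Expanding each <count><char> pair:
  5B -> 'BBBBB'
  6B -> 'BBBBBB'
  9G -> 'GGGGGGGGG'
  7D -> 'DDDDDDD'

Decoded = BBBBBBBBBBBGGGGGGGGGDDDDDDD


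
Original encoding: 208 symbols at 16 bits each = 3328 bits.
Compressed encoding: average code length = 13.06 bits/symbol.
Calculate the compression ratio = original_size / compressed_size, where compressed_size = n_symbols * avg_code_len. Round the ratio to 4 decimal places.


original_size = n_symbols * orig_bits = 208 * 16 = 3328 bits
compressed_size = n_symbols * avg_code_len = 208 * 13.06 = 2716.48 bits
ratio = original_size / compressed_size = 3328 / 2716.48 = 1.2251

Compression ratio = 1.2251


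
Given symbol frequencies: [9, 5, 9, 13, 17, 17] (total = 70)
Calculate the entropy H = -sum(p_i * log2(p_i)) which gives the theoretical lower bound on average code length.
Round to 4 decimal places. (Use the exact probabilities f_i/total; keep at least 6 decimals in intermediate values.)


Per-symbol terms -p_i * log2(p_i) with p_i = f_i/70:
  p = 9/70 = 0.128571: log2(p) = -2.959358, -p*log2(p) = 0.380489
  p = 5/70 = 0.071429: log2(p) = -3.807355, -p*log2(p) = 0.271954
  p = 9/70 = 0.128571: log2(p) = -2.959358, -p*log2(p) = 0.380489
  p = 13/70 = 0.185714: log2(p) = -2.428843, -p*log2(p) = 0.451071
  p = 17/70 = 0.242857: log2(p) = -2.041820, -p*log2(p) = 0.495871
  p = 17/70 = 0.242857: log2(p) = -2.041820, -p*log2(p) = 0.495871
H = 0.380489 + 0.271954 + 0.380489 + 0.451071 + 0.495871 + 0.495871 = 2.475745

H = 2.4757 bits/symbol


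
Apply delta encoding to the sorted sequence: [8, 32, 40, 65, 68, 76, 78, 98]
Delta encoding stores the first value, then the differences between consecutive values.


First value: 8
Deltas:
  32 - 8 = 24
  40 - 32 = 8
  65 - 40 = 25
  68 - 65 = 3
  76 - 68 = 8
  78 - 76 = 2
  98 - 78 = 20


Delta encoded: [8, 24, 8, 25, 3, 8, 2, 20]


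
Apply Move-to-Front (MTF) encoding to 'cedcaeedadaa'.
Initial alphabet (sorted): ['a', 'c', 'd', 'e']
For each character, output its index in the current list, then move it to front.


MTF encoding:
'c': index 1 in ['a', 'c', 'd', 'e'] -> ['c', 'a', 'd', 'e']
'e': index 3 in ['c', 'a', 'd', 'e'] -> ['e', 'c', 'a', 'd']
'd': index 3 in ['e', 'c', 'a', 'd'] -> ['d', 'e', 'c', 'a']
'c': index 2 in ['d', 'e', 'c', 'a'] -> ['c', 'd', 'e', 'a']
'a': index 3 in ['c', 'd', 'e', 'a'] -> ['a', 'c', 'd', 'e']
'e': index 3 in ['a', 'c', 'd', 'e'] -> ['e', 'a', 'c', 'd']
'e': index 0 in ['e', 'a', 'c', 'd'] -> ['e', 'a', 'c', 'd']
'd': index 3 in ['e', 'a', 'c', 'd'] -> ['d', 'e', 'a', 'c']
'a': index 2 in ['d', 'e', 'a', 'c'] -> ['a', 'd', 'e', 'c']
'd': index 1 in ['a', 'd', 'e', 'c'] -> ['d', 'a', 'e', 'c']
'a': index 1 in ['d', 'a', 'e', 'c'] -> ['a', 'd', 'e', 'c']
'a': index 0 in ['a', 'd', 'e', 'c'] -> ['a', 'd', 'e', 'c']


Output: [1, 3, 3, 2, 3, 3, 0, 3, 2, 1, 1, 0]


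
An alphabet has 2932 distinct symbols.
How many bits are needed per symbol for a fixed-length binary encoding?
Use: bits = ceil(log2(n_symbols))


log2(2932) = 11.5177
Bracket: 2^11 = 2048 < 2932 <= 2^12 = 4096
So ceil(log2(2932)) = 12

bits = ceil(log2(2932)) = ceil(11.5177) = 12 bits


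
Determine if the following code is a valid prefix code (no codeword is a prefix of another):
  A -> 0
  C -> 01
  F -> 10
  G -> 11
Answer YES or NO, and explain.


Checking each pair (does one codeword prefix another?):
  A='0' vs C='01': prefix -- VIOLATION

NO -- this is NOT a valid prefix code. A (0) is a prefix of C (01).


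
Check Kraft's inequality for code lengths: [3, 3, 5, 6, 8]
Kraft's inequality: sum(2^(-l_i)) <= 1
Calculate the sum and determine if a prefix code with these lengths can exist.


Sum = 2^(-3) + 2^(-3) + 2^(-5) + 2^(-6) + 2^(-8)
    = 0.125 + 0.125 + 0.03125 + 0.015625 + 0.00390625
    = 77/256 = 0.30078125
Since 0.30078125 <= 1, Kraft's inequality IS satisfied.
A prefix code with these lengths CAN exist.

Kraft sum = 0.30078125. Satisfied.


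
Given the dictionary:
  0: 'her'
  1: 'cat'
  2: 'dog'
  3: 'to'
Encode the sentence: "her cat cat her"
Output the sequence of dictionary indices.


Look up each word in the dictionary:
  'her' -> 0
  'cat' -> 1
  'cat' -> 1
  'her' -> 0

Encoded: [0, 1, 1, 0]


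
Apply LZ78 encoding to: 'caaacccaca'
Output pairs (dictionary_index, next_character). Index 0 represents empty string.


LZ78 encoding steps:
Dictionary: {0: ''}
Step 1: w='' (idx 0), next='c' -> output (0, 'c'), add 'c' as idx 1
Step 2: w='' (idx 0), next='a' -> output (0, 'a'), add 'a' as idx 2
Step 3: w='a' (idx 2), next='a' -> output (2, 'a'), add 'aa' as idx 3
Step 4: w='c' (idx 1), next='c' -> output (1, 'c'), add 'cc' as idx 4
Step 5: w='c' (idx 1), next='a' -> output (1, 'a'), add 'ca' as idx 5
Step 6: w='ca' (idx 5), end of input -> output (5, '')


Encoded: [(0, 'c'), (0, 'a'), (2, 'a'), (1, 'c'), (1, 'a'), (5, '')]


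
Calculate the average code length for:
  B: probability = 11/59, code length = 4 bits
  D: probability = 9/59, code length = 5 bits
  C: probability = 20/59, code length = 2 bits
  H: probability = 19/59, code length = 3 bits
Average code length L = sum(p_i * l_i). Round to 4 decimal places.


Weighted contributions p_i * l_i:
  B: (11/59) * 4 = 44/59
  D: (9/59) * 5 = 45/59
  C: (20/59) * 2 = 40/59
  H: (19/59) * 3 = 57/59
Sum = (44 + 45 + 40 + 57)/59 = 186/59

L = 186/59 = 3.1525 bits/symbol


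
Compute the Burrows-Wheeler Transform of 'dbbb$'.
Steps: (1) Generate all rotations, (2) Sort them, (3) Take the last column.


Rotations (sorted):
  0: $dbbb -> last char: b
  1: b$dbb -> last char: b
  2: bb$db -> last char: b
  3: bbb$d -> last char: d
  4: dbbb$ -> last char: $


BWT = bbbd$


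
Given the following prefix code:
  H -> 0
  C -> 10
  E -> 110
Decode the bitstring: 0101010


Decoding step by step:
Bits 0 -> H
Bits 10 -> C
Bits 10 -> C
Bits 10 -> C


Decoded message: HCCC


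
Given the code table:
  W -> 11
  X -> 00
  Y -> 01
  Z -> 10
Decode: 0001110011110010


Decoding:
00 -> X
01 -> Y
11 -> W
00 -> X
11 -> W
11 -> W
00 -> X
10 -> Z


Result: XYWXWWXZ


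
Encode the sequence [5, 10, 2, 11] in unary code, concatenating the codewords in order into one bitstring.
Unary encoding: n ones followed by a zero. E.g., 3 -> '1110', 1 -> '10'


Encode each number as n ones followed by a terminating 0:
  5 -> 111110 (6 bits)
  10 -> 11111111110 (11 bits)
  2 -> 110 (3 bits)
  11 -> 111111111110 (12 bits)
Total length = 6 + 11 + 3 + 12 = 32 bits.

Unary([5, 10, 2, 11]) = 11111011111111110110111111111110 (32 bits)


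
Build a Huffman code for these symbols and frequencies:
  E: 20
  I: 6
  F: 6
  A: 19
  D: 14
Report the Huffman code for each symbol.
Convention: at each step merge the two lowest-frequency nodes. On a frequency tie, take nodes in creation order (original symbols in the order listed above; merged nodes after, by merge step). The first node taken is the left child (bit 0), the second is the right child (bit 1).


Huffman tree construction:
Step 1: Merge I(6) + F(6) = 12
Step 2: Merge (I+F)(12) + D(14) = 26
Step 3: Merge A(19) + E(20) = 39
Step 4: Merge ((I+F)+D)(26) + (A+E)(39) = 65
Read each symbol's code off the tree from the root (left child = 0, right child = 1).

Codes:
  E: 11 (length 2)
  I: 000 (length 3)
  F: 001 (length 3)
  A: 10 (length 2)
  D: 01 (length 2)
Average code length: 142/65 = 2.1846 bits/symbol


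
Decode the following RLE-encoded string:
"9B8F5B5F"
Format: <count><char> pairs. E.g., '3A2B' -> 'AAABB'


Expanding each <count><char> pair:
  9B -> 'BBBBBBBBB'
  8F -> 'FFFFFFFF'
  5B -> 'BBBBB'
  5F -> 'FFFFF'

Decoded = BBBBBBBBBFFFFFFFFBBBBBFFFFF


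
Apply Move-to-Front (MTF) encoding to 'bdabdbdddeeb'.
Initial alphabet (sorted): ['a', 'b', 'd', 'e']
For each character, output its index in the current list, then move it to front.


MTF encoding:
'b': index 1 in ['a', 'b', 'd', 'e'] -> ['b', 'a', 'd', 'e']
'd': index 2 in ['b', 'a', 'd', 'e'] -> ['d', 'b', 'a', 'e']
'a': index 2 in ['d', 'b', 'a', 'e'] -> ['a', 'd', 'b', 'e']
'b': index 2 in ['a', 'd', 'b', 'e'] -> ['b', 'a', 'd', 'e']
'd': index 2 in ['b', 'a', 'd', 'e'] -> ['d', 'b', 'a', 'e']
'b': index 1 in ['d', 'b', 'a', 'e'] -> ['b', 'd', 'a', 'e']
'd': index 1 in ['b', 'd', 'a', 'e'] -> ['d', 'b', 'a', 'e']
'd': index 0 in ['d', 'b', 'a', 'e'] -> ['d', 'b', 'a', 'e']
'd': index 0 in ['d', 'b', 'a', 'e'] -> ['d', 'b', 'a', 'e']
'e': index 3 in ['d', 'b', 'a', 'e'] -> ['e', 'd', 'b', 'a']
'e': index 0 in ['e', 'd', 'b', 'a'] -> ['e', 'd', 'b', 'a']
'b': index 2 in ['e', 'd', 'b', 'a'] -> ['b', 'e', 'd', 'a']


Output: [1, 2, 2, 2, 2, 1, 1, 0, 0, 3, 0, 2]


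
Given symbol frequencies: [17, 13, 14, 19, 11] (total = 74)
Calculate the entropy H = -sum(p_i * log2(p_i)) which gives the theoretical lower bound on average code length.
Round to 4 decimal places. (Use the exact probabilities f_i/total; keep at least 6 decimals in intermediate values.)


Per-symbol terms -p_i * log2(p_i) with p_i = f_i/74:
  p = 17/74 = 0.229730: log2(p) = -2.121991, -p*log2(p) = 0.487484
  p = 13/74 = 0.175676: log2(p) = -2.509014, -p*log2(p) = 0.440773
  p = 14/74 = 0.189189: log2(p) = -2.402098, -p*log2(p) = 0.454451
  p = 19/74 = 0.256757: log2(p) = -1.961526, -p*log2(p) = 0.503635
  p = 11/74 = 0.148649: log2(p) = -2.750022, -p*log2(p) = 0.408787
H = 0.487484 + 0.440773 + 0.454451 + 0.503635 + 0.408787 = 2.295130

H = 2.2951 bits/symbol


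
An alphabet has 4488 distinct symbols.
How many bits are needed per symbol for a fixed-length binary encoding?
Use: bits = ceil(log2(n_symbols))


log2(4488) = 12.1319
Bracket: 2^12 = 4096 < 4488 <= 2^13 = 8192
So ceil(log2(4488)) = 13

bits = ceil(log2(4488)) = ceil(12.1319) = 13 bits


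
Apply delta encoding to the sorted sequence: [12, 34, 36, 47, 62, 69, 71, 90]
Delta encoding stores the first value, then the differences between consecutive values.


First value: 12
Deltas:
  34 - 12 = 22
  36 - 34 = 2
  47 - 36 = 11
  62 - 47 = 15
  69 - 62 = 7
  71 - 69 = 2
  90 - 71 = 19


Delta encoded: [12, 22, 2, 11, 15, 7, 2, 19]


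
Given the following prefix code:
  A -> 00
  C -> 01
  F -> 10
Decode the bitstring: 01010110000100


Decoding step by step:
Bits 01 -> C
Bits 01 -> C
Bits 01 -> C
Bits 10 -> F
Bits 00 -> A
Bits 01 -> C
Bits 00 -> A


Decoded message: CCCFACA


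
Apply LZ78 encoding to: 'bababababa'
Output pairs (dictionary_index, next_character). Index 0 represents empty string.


LZ78 encoding steps:
Dictionary: {0: ''}
Step 1: w='' (idx 0), next='b' -> output (0, 'b'), add 'b' as idx 1
Step 2: w='' (idx 0), next='a' -> output (0, 'a'), add 'a' as idx 2
Step 3: w='b' (idx 1), next='a' -> output (1, 'a'), add 'ba' as idx 3
Step 4: w='ba' (idx 3), next='b' -> output (3, 'b'), add 'bab' as idx 4
Step 5: w='a' (idx 2), next='b' -> output (2, 'b'), add 'ab' as idx 5
Step 6: w='a' (idx 2), end of input -> output (2, '')


Encoded: [(0, 'b'), (0, 'a'), (1, 'a'), (3, 'b'), (2, 'b'), (2, '')]


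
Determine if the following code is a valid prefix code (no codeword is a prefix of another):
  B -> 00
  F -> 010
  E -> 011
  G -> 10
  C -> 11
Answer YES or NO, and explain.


Checking each pair (does one codeword prefix another?):
  B='00' vs F='010': no prefix
  B='00' vs E='011': no prefix
  B='00' vs G='10': no prefix
  B='00' vs C='11': no prefix
  F='010' vs B='00': no prefix
  F='010' vs E='011': no prefix
  F='010' vs G='10': no prefix
  F='010' vs C='11': no prefix
  E='011' vs B='00': no prefix
  E='011' vs F='010': no prefix
  E='011' vs G='10': no prefix
  E='011' vs C='11': no prefix
  G='10' vs B='00': no prefix
  G='10' vs F='010': no prefix
  G='10' vs E='011': no prefix
  G='10' vs C='11': no prefix
  C='11' vs B='00': no prefix
  C='11' vs F='010': no prefix
  C='11' vs E='011': no prefix
  C='11' vs G='10': no prefix
No violation found over all pairs.

YES -- this is a valid prefix code. No codeword is a prefix of any other codeword.


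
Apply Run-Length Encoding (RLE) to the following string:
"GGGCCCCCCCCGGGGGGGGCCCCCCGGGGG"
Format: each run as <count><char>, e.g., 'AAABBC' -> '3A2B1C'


Scanning runs left to right:
  i=0: run of 'G' x 3 -> '3G'
  i=3: run of 'C' x 8 -> '8C'
  i=11: run of 'G' x 8 -> '8G'
  i=19: run of 'C' x 6 -> '6C'
  i=25: run of 'G' x 5 -> '5G'

RLE = 3G8C8G6C5G


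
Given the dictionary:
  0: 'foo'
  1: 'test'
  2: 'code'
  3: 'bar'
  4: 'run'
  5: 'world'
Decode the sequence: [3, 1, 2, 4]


Look up each index in the dictionary:
  3 -> 'bar'
  1 -> 'test'
  2 -> 'code'
  4 -> 'run'

Decoded: "bar test code run"


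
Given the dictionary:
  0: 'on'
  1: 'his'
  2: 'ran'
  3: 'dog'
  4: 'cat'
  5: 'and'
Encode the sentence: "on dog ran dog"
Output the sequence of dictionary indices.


Look up each word in the dictionary:
  'on' -> 0
  'dog' -> 3
  'ran' -> 2
  'dog' -> 3

Encoded: [0, 3, 2, 3]


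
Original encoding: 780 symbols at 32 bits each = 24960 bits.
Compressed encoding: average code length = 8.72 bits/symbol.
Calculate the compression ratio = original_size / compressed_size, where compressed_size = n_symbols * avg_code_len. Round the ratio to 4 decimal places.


original_size = n_symbols * orig_bits = 780 * 32 = 24960 bits
compressed_size = n_symbols * avg_code_len = 780 * 8.72 = 6801.6 bits
ratio = original_size / compressed_size = 24960 / 6801.6 = 3.6697

Compression ratio = 3.6697


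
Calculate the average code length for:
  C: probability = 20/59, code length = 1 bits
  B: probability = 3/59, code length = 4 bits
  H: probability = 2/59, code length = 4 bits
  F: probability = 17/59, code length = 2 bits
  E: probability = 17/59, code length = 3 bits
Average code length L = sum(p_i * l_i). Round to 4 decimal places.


Weighted contributions p_i * l_i:
  C: (20/59) * 1 = 20/59
  B: (3/59) * 4 = 12/59
  H: (2/59) * 4 = 8/59
  F: (17/59) * 2 = 34/59
  E: (17/59) * 3 = 51/59
Sum = (20 + 12 + 8 + 34 + 51)/59 = 125/59

L = 125/59 = 2.1186 bits/symbol


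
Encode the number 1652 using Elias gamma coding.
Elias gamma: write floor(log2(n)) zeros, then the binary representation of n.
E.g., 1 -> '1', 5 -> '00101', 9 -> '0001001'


num_bits = floor(log2(1652)) + 1 = 11
leading_zeros = num_bits - 1 = 10
binary(1652) = 11001110100

Elias gamma(1652) = '0000000000' + '11001110100' = 000000000011001110100 (21 bits)


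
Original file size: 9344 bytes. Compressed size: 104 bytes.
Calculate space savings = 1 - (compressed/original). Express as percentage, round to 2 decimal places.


ratio = compressed/original = 104/9344 = 0.01113
savings = 1 - ratio = 1 - 0.01113 = 0.98887
as a percentage: 0.98887 * 100 = 98.89%

Space savings = 1 - 104/9344 = 98.89%


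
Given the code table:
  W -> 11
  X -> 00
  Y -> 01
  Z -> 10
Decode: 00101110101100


Decoding:
00 -> X
10 -> Z
11 -> W
10 -> Z
10 -> Z
11 -> W
00 -> X


Result: XZWZZWX


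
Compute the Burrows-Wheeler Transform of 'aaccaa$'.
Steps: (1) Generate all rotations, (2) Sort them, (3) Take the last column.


Rotations (sorted):
  0: $aaccaa -> last char: a
  1: a$aacca -> last char: a
  2: aa$aacc -> last char: c
  3: aaccaa$ -> last char: $
  4: accaa$a -> last char: a
  5: caa$aac -> last char: c
  6: ccaa$aa -> last char: a


BWT = aac$aca


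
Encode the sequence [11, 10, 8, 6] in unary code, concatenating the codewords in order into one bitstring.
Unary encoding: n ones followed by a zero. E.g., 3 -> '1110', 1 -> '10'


Encode each number as n ones followed by a terminating 0:
  11 -> 111111111110 (12 bits)
  10 -> 11111111110 (11 bits)
  8 -> 111111110 (9 bits)
  6 -> 1111110 (7 bits)
Total length = 12 + 11 + 9 + 7 = 39 bits.

Unary([11, 10, 8, 6]) = 111111111110111111111101111111101111110 (39 bits)


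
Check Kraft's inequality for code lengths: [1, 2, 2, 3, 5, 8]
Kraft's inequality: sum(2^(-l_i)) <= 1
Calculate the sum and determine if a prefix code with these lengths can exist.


Sum = 2^(-1) + 2^(-2) + 2^(-2) + 2^(-3) + 2^(-5) + 2^(-8)
    = 0.5 + 0.25 + 0.25 + 0.125 + 0.03125 + 0.00390625
    = 297/256 = 1.16015625
Since 1.16015625 > 1, Kraft's inequality is NOT satisfied.
A prefix code with these lengths CANNOT exist.

Kraft sum = 1.16015625. Not satisfied.


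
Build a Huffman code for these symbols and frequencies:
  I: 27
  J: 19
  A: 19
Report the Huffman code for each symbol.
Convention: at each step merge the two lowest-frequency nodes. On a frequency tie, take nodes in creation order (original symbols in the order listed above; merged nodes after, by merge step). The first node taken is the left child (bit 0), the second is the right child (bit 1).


Huffman tree construction:
Step 1: Merge J(19) + A(19) = 38
Step 2: Merge I(27) + (J+A)(38) = 65
Read each symbol's code off the tree from the root (left child = 0, right child = 1).

Codes:
  I: 0 (length 1)
  J: 10 (length 2)
  A: 11 (length 2)
Average code length: 103/65 = 1.5846 bits/symbol


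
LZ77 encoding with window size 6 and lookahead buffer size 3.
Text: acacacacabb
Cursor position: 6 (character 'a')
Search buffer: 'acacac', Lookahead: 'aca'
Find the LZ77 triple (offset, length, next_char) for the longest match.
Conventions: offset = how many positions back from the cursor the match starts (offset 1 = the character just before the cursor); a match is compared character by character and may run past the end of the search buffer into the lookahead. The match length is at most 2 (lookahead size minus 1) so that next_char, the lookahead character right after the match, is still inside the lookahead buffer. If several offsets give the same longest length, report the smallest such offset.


Try each offset into the search buffer:
  offset=1 (pos 5, char 'c'): match length 0
  offset=2 (pos 4, char 'a'): match length 2
  offset=3 (pos 3, char 'c'): match length 0
  offset=4 (pos 2, char 'a'): match length 2
  offset=5 (pos 1, char 'c'): match length 0
  offset=6 (pos 0, char 'a'): match length 2
Longest match has length 2, found at offsets 2, 4, 6; take the smallest, offset 2.
next_char = character at position 6 + 2 = 8 -> 'a'

Best match: offset=2, length=2 (matching 'ac' starting at position 4)
LZ77 triple: (2, 2, 'a')


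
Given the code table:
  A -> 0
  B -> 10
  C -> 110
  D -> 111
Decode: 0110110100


Decoding:
0 -> A
110 -> C
110 -> C
10 -> B
0 -> A


Result: ACCBA


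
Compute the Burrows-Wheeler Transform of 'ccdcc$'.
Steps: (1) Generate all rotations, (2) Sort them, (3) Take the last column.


Rotations (sorted):
  0: $ccdcc -> last char: c
  1: c$ccdc -> last char: c
  2: cc$ccd -> last char: d
  3: ccdcc$ -> last char: $
  4: cdcc$c -> last char: c
  5: dcc$cc -> last char: c


BWT = ccd$cc


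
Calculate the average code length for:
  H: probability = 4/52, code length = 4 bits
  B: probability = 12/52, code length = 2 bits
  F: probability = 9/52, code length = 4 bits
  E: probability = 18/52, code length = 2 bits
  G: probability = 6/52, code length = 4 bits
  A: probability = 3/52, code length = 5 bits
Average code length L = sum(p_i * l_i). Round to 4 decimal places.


Weighted contributions p_i * l_i:
  H: (4/52) * 4 = 16/52
  B: (12/52) * 2 = 24/52
  F: (9/52) * 4 = 36/52
  E: (18/52) * 2 = 36/52
  G: (6/52) * 4 = 24/52
  A: (3/52) * 5 = 15/52
Sum = (16 + 24 + 36 + 36 + 24 + 15)/52 = 151/52

L = 151/52 = 2.9038 bits/symbol


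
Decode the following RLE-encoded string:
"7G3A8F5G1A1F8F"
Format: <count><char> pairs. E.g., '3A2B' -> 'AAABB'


Expanding each <count><char> pair:
  7G -> 'GGGGGGG'
  3A -> 'AAA'
  8F -> 'FFFFFFFF'
  5G -> 'GGGGG'
  1A -> 'A'
  1F -> 'F'
  8F -> 'FFFFFFFF'

Decoded = GGGGGGGAAAFFFFFFFFGGGGGAFFFFFFFFF


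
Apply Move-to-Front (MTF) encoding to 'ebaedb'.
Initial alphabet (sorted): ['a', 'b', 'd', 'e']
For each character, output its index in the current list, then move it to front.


MTF encoding:
'e': index 3 in ['a', 'b', 'd', 'e'] -> ['e', 'a', 'b', 'd']
'b': index 2 in ['e', 'a', 'b', 'd'] -> ['b', 'e', 'a', 'd']
'a': index 2 in ['b', 'e', 'a', 'd'] -> ['a', 'b', 'e', 'd']
'e': index 2 in ['a', 'b', 'e', 'd'] -> ['e', 'a', 'b', 'd']
'd': index 3 in ['e', 'a', 'b', 'd'] -> ['d', 'e', 'a', 'b']
'b': index 3 in ['d', 'e', 'a', 'b'] -> ['b', 'd', 'e', 'a']


Output: [3, 2, 2, 2, 3, 3]


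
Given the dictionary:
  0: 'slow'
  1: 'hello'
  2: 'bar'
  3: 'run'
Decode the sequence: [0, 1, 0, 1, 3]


Look up each index in the dictionary:
  0 -> 'slow'
  1 -> 'hello'
  0 -> 'slow'
  1 -> 'hello'
  3 -> 'run'

Decoded: "slow hello slow hello run"


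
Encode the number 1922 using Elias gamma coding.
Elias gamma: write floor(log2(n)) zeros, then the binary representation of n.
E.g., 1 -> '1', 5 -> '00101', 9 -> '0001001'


num_bits = floor(log2(1922)) + 1 = 11
leading_zeros = num_bits - 1 = 10
binary(1922) = 11110000010

Elias gamma(1922) = '0000000000' + '11110000010' = 000000000011110000010 (21 bits)


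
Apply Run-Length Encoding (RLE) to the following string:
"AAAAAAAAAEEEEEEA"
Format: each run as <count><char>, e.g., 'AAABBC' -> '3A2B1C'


Scanning runs left to right:
  i=0: run of 'A' x 9 -> '9A'
  i=9: run of 'E' x 6 -> '6E'
  i=15: run of 'A' x 1 -> '1A'

RLE = 9A6E1A


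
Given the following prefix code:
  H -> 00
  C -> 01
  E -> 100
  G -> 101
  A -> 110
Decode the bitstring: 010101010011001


Decoding step by step:
Bits 01 -> C
Bits 01 -> C
Bits 01 -> C
Bits 01 -> C
Bits 00 -> H
Bits 110 -> A
Bits 01 -> C


Decoded message: CCCCHAC


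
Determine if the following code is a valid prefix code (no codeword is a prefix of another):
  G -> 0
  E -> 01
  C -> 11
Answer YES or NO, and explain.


Checking each pair (does one codeword prefix another?):
  G='0' vs E='01': prefix -- VIOLATION

NO -- this is NOT a valid prefix code. G (0) is a prefix of E (01).


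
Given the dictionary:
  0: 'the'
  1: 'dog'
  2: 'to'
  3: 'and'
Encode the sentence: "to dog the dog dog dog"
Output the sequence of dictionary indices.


Look up each word in the dictionary:
  'to' -> 2
  'dog' -> 1
  'the' -> 0
  'dog' -> 1
  'dog' -> 1
  'dog' -> 1

Encoded: [2, 1, 0, 1, 1, 1]


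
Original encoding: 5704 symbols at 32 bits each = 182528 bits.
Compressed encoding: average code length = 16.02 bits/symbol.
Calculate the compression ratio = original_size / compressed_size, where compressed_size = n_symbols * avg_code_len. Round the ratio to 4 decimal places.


original_size = n_symbols * orig_bits = 5704 * 32 = 182528 bits
compressed_size = n_symbols * avg_code_len = 5704 * 16.02 = 91378.08 bits
ratio = original_size / compressed_size = 182528 / 91378.08 = 1.9975

Compression ratio = 1.9975


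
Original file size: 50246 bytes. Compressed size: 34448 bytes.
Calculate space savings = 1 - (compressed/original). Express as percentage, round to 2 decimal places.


ratio = compressed/original = 34448/50246 = 0.685587
savings = 1 - ratio = 1 - 0.685587 = 0.314413
as a percentage: 0.314413 * 100 = 31.44%

Space savings = 1 - 34448/50246 = 31.44%


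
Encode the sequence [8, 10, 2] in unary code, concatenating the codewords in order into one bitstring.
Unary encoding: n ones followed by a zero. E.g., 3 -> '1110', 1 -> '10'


Encode each number as n ones followed by a terminating 0:
  8 -> 111111110 (9 bits)
  10 -> 11111111110 (11 bits)
  2 -> 110 (3 bits)
Total length = 9 + 11 + 3 = 23 bits.

Unary([8, 10, 2]) = 11111111011111111110110 (23 bits)


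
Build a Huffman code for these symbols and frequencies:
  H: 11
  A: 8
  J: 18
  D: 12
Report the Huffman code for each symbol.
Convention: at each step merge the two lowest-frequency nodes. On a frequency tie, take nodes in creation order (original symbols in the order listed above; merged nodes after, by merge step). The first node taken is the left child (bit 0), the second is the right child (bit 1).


Huffman tree construction:
Step 1: Merge A(8) + H(11) = 19
Step 2: Merge D(12) + J(18) = 30
Step 3: Merge (A+H)(19) + (D+J)(30) = 49
Read each symbol's code off the tree from the root (left child = 0, right child = 1).

Codes:
  H: 01 (length 2)
  A: 00 (length 2)
  J: 11 (length 2)
  D: 10 (length 2)
Average code length: 98/49 = 2.0000 bits/symbol


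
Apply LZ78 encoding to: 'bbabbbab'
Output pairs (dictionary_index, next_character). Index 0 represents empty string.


LZ78 encoding steps:
Dictionary: {0: ''}
Step 1: w='' (idx 0), next='b' -> output (0, 'b'), add 'b' as idx 1
Step 2: w='b' (idx 1), next='a' -> output (1, 'a'), add 'ba' as idx 2
Step 3: w='b' (idx 1), next='b' -> output (1, 'b'), add 'bb' as idx 3
Step 4: w='ba' (idx 2), next='b' -> output (2, 'b'), add 'bab' as idx 4


Encoded: [(0, 'b'), (1, 'a'), (1, 'b'), (2, 'b')]


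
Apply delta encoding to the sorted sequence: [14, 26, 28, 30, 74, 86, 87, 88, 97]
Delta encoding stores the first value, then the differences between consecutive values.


First value: 14
Deltas:
  26 - 14 = 12
  28 - 26 = 2
  30 - 28 = 2
  74 - 30 = 44
  86 - 74 = 12
  87 - 86 = 1
  88 - 87 = 1
  97 - 88 = 9


Delta encoded: [14, 12, 2, 2, 44, 12, 1, 1, 9]


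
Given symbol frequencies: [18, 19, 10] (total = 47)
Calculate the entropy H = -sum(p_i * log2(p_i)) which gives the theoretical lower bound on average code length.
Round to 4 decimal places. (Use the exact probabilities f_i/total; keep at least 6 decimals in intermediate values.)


Per-symbol terms -p_i * log2(p_i) with p_i = f_i/47:
  p = 18/47 = 0.382979: log2(p) = -1.384664, -p*log2(p) = 0.530297
  p = 19/47 = 0.404255: log2(p) = -1.306661, -p*log2(p) = 0.528225
  p = 10/47 = 0.212766: log2(p) = -2.232661, -p*log2(p) = 0.475034
H = 0.530297 + 0.528225 + 0.475034 = 1.533556

H = 1.5336 bits/symbol


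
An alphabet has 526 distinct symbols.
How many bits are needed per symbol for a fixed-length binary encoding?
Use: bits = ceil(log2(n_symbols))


log2(526) = 9.0389
Bracket: 2^9 = 512 < 526 <= 2^10 = 1024
So ceil(log2(526)) = 10

bits = ceil(log2(526)) = ceil(9.0389) = 10 bits


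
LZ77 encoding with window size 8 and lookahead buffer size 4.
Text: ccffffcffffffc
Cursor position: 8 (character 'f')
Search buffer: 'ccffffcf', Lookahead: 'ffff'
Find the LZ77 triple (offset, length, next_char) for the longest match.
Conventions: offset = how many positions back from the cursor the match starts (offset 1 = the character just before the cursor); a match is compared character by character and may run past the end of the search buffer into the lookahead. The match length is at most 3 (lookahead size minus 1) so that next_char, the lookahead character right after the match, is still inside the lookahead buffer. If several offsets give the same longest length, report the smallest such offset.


Try each offset into the search buffer:
  offset=1 (pos 7, char 'f'): match length 3
  offset=2 (pos 6, char 'c'): match length 0
  offset=3 (pos 5, char 'f'): match length 1
  offset=4 (pos 4, char 'f'): match length 2
  offset=5 (pos 3, char 'f'): match length 3
  offset=6 (pos 2, char 'f'): match length 3
  offset=7 (pos 1, char 'c'): match length 0
  offset=8 (pos 0, char 'c'): match length 0
Longest match has length 3, found at offsets 1, 5, 6; take the smallest, offset 1.
next_char = character at position 8 + 3 = 11 -> 'f'

Best match: offset=1, length=3 (matching 'fff' starting at position 7)
LZ77 triple: (1, 3, 'f')


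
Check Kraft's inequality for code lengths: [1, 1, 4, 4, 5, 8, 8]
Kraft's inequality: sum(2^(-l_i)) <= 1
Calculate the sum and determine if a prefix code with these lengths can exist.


Sum = 2^(-1) + 2^(-1) + 2^(-4) + 2^(-4) + 2^(-5) + 2^(-8) + 2^(-8)
    = 0.5 + 0.5 + 0.0625 + 0.0625 + 0.03125 + 0.00390625 + 0.00390625
    = 298/256 = 1.1640625
Since 1.1640625 > 1, Kraft's inequality is NOT satisfied.
A prefix code with these lengths CANNOT exist.

Kraft sum = 1.1640625. Not satisfied.
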